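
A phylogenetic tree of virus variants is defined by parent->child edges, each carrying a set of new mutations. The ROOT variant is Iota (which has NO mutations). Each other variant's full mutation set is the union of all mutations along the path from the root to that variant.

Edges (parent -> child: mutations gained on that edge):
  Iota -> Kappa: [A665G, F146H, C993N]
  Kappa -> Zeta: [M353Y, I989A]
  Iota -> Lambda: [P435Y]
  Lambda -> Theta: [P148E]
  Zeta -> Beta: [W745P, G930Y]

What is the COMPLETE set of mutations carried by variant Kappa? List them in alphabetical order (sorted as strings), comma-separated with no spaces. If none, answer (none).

At Iota: gained [] -> total []
At Kappa: gained ['A665G', 'F146H', 'C993N'] -> total ['A665G', 'C993N', 'F146H']

Answer: A665G,C993N,F146H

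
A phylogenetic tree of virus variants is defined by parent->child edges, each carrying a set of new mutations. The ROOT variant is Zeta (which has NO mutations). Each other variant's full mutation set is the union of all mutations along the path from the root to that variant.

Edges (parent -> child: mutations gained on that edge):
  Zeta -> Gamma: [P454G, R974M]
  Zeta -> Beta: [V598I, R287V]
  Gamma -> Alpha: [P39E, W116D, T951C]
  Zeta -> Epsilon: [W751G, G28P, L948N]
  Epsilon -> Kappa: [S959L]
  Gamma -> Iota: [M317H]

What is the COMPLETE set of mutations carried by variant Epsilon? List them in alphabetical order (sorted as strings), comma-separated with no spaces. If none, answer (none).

At Zeta: gained [] -> total []
At Epsilon: gained ['W751G', 'G28P', 'L948N'] -> total ['G28P', 'L948N', 'W751G']

Answer: G28P,L948N,W751G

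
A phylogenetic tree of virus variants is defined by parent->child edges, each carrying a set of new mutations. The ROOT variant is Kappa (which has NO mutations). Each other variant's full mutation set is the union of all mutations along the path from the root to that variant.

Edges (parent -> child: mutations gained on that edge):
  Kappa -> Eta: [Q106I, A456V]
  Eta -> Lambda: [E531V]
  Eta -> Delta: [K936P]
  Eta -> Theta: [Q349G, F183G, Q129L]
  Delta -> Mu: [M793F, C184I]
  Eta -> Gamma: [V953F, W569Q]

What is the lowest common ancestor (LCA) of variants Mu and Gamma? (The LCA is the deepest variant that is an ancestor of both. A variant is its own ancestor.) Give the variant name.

Path from root to Mu: Kappa -> Eta -> Delta -> Mu
  ancestors of Mu: {Kappa, Eta, Delta, Mu}
Path from root to Gamma: Kappa -> Eta -> Gamma
  ancestors of Gamma: {Kappa, Eta, Gamma}
Common ancestors: {Kappa, Eta}
Walk up from Gamma: Gamma (not in ancestors of Mu), Eta (in ancestors of Mu), Kappa (in ancestors of Mu)
Deepest common ancestor (LCA) = Eta

Answer: Eta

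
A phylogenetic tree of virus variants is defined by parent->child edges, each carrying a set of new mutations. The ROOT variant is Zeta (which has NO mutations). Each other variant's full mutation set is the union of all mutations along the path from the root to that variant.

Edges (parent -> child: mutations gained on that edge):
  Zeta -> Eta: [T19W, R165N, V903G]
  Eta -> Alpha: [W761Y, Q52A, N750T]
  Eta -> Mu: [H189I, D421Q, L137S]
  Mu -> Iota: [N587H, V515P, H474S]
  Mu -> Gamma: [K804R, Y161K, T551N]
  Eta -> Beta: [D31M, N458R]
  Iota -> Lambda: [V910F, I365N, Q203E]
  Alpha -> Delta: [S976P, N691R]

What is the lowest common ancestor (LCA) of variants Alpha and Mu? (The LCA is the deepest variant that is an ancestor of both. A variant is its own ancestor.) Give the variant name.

Answer: Eta

Derivation:
Path from root to Alpha: Zeta -> Eta -> Alpha
  ancestors of Alpha: {Zeta, Eta, Alpha}
Path from root to Mu: Zeta -> Eta -> Mu
  ancestors of Mu: {Zeta, Eta, Mu}
Common ancestors: {Zeta, Eta}
Walk up from Mu: Mu (not in ancestors of Alpha), Eta (in ancestors of Alpha), Zeta (in ancestors of Alpha)
Deepest common ancestor (LCA) = Eta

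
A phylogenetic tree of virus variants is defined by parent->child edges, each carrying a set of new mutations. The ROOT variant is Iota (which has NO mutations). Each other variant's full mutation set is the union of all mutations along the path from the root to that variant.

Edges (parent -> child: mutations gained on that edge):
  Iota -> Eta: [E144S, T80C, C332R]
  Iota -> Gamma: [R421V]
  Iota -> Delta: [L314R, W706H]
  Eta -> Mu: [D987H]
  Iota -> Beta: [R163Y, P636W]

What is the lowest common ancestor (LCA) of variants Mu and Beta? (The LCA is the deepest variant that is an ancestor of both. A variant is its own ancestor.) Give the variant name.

Answer: Iota

Derivation:
Path from root to Mu: Iota -> Eta -> Mu
  ancestors of Mu: {Iota, Eta, Mu}
Path from root to Beta: Iota -> Beta
  ancestors of Beta: {Iota, Beta}
Common ancestors: {Iota}
Walk up from Beta: Beta (not in ancestors of Mu), Iota (in ancestors of Mu)
Deepest common ancestor (LCA) = Iota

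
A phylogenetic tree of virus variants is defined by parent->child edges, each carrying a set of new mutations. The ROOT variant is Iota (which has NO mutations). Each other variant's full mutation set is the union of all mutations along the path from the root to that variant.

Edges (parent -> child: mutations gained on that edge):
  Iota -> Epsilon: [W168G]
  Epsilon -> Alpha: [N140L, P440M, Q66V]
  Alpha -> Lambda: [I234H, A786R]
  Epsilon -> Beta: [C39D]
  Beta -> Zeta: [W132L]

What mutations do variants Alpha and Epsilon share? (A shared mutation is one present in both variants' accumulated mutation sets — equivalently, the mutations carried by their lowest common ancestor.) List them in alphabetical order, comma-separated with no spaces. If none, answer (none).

Answer: W168G

Derivation:
Accumulating mutations along path to Alpha:
  At Iota: gained [] -> total []
  At Epsilon: gained ['W168G'] -> total ['W168G']
  At Alpha: gained ['N140L', 'P440M', 'Q66V'] -> total ['N140L', 'P440M', 'Q66V', 'W168G']
Mutations(Alpha) = ['N140L', 'P440M', 'Q66V', 'W168G']
Accumulating mutations along path to Epsilon:
  At Iota: gained [] -> total []
  At Epsilon: gained ['W168G'] -> total ['W168G']
Mutations(Epsilon) = ['W168G']
Intersection: ['N140L', 'P440M', 'Q66V', 'W168G'] ∩ ['W168G'] = ['W168G']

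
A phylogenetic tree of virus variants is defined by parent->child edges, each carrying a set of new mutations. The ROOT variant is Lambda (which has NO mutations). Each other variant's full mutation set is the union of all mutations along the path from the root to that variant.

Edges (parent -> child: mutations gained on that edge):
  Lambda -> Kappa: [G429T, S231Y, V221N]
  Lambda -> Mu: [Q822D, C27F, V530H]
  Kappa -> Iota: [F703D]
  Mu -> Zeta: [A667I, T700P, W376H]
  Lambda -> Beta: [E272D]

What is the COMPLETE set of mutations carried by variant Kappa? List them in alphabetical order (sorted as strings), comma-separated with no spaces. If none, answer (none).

Answer: G429T,S231Y,V221N

Derivation:
At Lambda: gained [] -> total []
At Kappa: gained ['G429T', 'S231Y', 'V221N'] -> total ['G429T', 'S231Y', 'V221N']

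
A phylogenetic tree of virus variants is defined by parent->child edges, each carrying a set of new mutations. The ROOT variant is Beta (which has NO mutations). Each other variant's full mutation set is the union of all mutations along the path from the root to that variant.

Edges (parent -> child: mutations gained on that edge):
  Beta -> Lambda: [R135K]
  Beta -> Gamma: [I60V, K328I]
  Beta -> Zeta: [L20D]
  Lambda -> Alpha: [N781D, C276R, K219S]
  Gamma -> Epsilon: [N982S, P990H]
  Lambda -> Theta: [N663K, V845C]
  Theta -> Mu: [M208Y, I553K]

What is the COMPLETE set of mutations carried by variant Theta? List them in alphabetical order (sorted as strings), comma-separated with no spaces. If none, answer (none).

At Beta: gained [] -> total []
At Lambda: gained ['R135K'] -> total ['R135K']
At Theta: gained ['N663K', 'V845C'] -> total ['N663K', 'R135K', 'V845C']

Answer: N663K,R135K,V845C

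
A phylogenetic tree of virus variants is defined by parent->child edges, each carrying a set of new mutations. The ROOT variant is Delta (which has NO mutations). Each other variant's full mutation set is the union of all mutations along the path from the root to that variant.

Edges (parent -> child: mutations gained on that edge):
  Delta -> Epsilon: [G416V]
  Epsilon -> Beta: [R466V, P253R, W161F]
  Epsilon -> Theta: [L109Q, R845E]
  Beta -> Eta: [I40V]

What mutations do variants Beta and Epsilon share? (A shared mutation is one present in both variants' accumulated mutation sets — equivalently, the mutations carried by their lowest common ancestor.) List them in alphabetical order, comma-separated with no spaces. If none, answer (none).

Answer: G416V

Derivation:
Accumulating mutations along path to Beta:
  At Delta: gained [] -> total []
  At Epsilon: gained ['G416V'] -> total ['G416V']
  At Beta: gained ['R466V', 'P253R', 'W161F'] -> total ['G416V', 'P253R', 'R466V', 'W161F']
Mutations(Beta) = ['G416V', 'P253R', 'R466V', 'W161F']
Accumulating mutations along path to Epsilon:
  At Delta: gained [] -> total []
  At Epsilon: gained ['G416V'] -> total ['G416V']
Mutations(Epsilon) = ['G416V']
Intersection: ['G416V', 'P253R', 'R466V', 'W161F'] ∩ ['G416V'] = ['G416V']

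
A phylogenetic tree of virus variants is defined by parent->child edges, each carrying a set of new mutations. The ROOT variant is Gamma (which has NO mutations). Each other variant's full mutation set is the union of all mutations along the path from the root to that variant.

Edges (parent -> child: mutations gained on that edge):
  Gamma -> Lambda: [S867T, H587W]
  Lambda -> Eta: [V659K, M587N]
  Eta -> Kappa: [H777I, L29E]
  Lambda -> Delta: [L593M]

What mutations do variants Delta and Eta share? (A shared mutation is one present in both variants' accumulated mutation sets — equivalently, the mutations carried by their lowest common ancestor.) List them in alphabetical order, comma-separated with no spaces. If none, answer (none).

Accumulating mutations along path to Delta:
  At Gamma: gained [] -> total []
  At Lambda: gained ['S867T', 'H587W'] -> total ['H587W', 'S867T']
  At Delta: gained ['L593M'] -> total ['H587W', 'L593M', 'S867T']
Mutations(Delta) = ['H587W', 'L593M', 'S867T']
Accumulating mutations along path to Eta:
  At Gamma: gained [] -> total []
  At Lambda: gained ['S867T', 'H587W'] -> total ['H587W', 'S867T']
  At Eta: gained ['V659K', 'M587N'] -> total ['H587W', 'M587N', 'S867T', 'V659K']
Mutations(Eta) = ['H587W', 'M587N', 'S867T', 'V659K']
Intersection: ['H587W', 'L593M', 'S867T'] ∩ ['H587W', 'M587N', 'S867T', 'V659K'] = ['H587W', 'S867T']

Answer: H587W,S867T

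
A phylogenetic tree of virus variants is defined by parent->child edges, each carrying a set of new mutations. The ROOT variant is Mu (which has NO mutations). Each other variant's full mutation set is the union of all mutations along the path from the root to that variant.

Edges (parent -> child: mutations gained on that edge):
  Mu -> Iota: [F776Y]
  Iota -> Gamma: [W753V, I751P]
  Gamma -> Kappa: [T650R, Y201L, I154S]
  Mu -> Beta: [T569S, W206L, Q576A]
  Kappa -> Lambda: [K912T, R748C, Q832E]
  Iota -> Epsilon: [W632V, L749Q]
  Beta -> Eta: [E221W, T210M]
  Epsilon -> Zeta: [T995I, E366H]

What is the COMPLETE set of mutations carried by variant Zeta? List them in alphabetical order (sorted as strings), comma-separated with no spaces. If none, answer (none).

Answer: E366H,F776Y,L749Q,T995I,W632V

Derivation:
At Mu: gained [] -> total []
At Iota: gained ['F776Y'] -> total ['F776Y']
At Epsilon: gained ['W632V', 'L749Q'] -> total ['F776Y', 'L749Q', 'W632V']
At Zeta: gained ['T995I', 'E366H'] -> total ['E366H', 'F776Y', 'L749Q', 'T995I', 'W632V']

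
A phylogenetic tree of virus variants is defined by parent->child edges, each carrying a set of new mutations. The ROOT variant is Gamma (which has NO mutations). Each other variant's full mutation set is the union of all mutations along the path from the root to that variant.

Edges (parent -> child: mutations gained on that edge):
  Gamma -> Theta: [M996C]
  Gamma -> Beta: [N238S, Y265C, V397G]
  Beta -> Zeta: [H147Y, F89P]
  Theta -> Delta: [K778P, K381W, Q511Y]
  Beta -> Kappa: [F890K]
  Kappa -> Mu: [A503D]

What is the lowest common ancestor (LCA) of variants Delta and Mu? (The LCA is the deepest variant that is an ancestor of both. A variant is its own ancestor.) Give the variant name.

Path from root to Delta: Gamma -> Theta -> Delta
  ancestors of Delta: {Gamma, Theta, Delta}
Path from root to Mu: Gamma -> Beta -> Kappa -> Mu
  ancestors of Mu: {Gamma, Beta, Kappa, Mu}
Common ancestors: {Gamma}
Walk up from Mu: Mu (not in ancestors of Delta), Kappa (not in ancestors of Delta), Beta (not in ancestors of Delta), Gamma (in ancestors of Delta)
Deepest common ancestor (LCA) = Gamma

Answer: Gamma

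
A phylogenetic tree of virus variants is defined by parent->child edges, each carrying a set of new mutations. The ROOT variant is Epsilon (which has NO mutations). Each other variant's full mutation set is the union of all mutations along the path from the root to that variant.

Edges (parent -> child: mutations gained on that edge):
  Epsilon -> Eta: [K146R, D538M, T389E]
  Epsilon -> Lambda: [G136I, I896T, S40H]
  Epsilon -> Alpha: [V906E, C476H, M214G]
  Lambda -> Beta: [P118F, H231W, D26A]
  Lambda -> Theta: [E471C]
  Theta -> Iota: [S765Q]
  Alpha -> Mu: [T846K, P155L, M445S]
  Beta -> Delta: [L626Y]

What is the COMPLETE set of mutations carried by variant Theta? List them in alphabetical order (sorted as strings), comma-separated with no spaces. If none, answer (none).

At Epsilon: gained [] -> total []
At Lambda: gained ['G136I', 'I896T', 'S40H'] -> total ['G136I', 'I896T', 'S40H']
At Theta: gained ['E471C'] -> total ['E471C', 'G136I', 'I896T', 'S40H']

Answer: E471C,G136I,I896T,S40H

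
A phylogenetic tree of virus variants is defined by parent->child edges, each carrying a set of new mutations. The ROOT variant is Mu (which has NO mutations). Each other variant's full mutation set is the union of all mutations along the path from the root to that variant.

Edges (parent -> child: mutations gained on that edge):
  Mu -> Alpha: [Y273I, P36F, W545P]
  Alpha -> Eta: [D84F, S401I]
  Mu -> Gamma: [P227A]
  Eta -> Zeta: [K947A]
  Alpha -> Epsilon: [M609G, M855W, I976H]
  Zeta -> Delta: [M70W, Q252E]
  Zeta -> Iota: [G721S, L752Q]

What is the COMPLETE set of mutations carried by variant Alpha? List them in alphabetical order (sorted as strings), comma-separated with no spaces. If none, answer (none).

Answer: P36F,W545P,Y273I

Derivation:
At Mu: gained [] -> total []
At Alpha: gained ['Y273I', 'P36F', 'W545P'] -> total ['P36F', 'W545P', 'Y273I']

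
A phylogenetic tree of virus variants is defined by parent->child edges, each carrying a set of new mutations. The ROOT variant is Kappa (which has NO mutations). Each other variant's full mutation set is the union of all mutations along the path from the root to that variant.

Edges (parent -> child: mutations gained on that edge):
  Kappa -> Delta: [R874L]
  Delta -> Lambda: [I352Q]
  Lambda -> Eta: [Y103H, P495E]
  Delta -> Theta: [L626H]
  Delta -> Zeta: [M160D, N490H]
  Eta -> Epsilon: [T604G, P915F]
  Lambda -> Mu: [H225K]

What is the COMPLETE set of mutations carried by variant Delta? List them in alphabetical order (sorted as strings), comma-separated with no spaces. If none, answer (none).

At Kappa: gained [] -> total []
At Delta: gained ['R874L'] -> total ['R874L']

Answer: R874L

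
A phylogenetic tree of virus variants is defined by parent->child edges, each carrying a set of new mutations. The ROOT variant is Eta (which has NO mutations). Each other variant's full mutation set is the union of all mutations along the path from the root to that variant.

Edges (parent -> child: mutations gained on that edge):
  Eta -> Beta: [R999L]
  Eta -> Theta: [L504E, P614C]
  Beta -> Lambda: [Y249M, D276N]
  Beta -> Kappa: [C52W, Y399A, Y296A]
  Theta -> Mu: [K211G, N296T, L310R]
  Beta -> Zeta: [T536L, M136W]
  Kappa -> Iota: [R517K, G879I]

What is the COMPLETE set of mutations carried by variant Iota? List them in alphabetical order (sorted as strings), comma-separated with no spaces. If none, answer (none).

Answer: C52W,G879I,R517K,R999L,Y296A,Y399A

Derivation:
At Eta: gained [] -> total []
At Beta: gained ['R999L'] -> total ['R999L']
At Kappa: gained ['C52W', 'Y399A', 'Y296A'] -> total ['C52W', 'R999L', 'Y296A', 'Y399A']
At Iota: gained ['R517K', 'G879I'] -> total ['C52W', 'G879I', 'R517K', 'R999L', 'Y296A', 'Y399A']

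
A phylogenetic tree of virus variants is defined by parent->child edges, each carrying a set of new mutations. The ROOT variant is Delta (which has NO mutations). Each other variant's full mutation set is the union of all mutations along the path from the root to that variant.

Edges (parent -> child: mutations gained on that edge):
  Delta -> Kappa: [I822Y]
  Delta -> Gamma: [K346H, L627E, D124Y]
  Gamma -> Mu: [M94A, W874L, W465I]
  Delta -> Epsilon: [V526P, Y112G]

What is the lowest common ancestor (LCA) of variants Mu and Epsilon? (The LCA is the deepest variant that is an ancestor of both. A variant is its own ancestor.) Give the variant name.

Answer: Delta

Derivation:
Path from root to Mu: Delta -> Gamma -> Mu
  ancestors of Mu: {Delta, Gamma, Mu}
Path from root to Epsilon: Delta -> Epsilon
  ancestors of Epsilon: {Delta, Epsilon}
Common ancestors: {Delta}
Walk up from Epsilon: Epsilon (not in ancestors of Mu), Delta (in ancestors of Mu)
Deepest common ancestor (LCA) = Delta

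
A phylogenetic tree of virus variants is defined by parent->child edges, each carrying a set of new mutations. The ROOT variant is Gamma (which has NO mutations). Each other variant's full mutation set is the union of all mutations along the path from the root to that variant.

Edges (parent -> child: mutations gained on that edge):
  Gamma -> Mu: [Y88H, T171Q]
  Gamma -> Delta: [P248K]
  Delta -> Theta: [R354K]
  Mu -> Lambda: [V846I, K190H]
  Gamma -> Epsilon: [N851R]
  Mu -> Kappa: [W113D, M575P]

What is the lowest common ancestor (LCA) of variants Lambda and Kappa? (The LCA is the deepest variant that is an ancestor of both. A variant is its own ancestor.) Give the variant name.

Path from root to Lambda: Gamma -> Mu -> Lambda
  ancestors of Lambda: {Gamma, Mu, Lambda}
Path from root to Kappa: Gamma -> Mu -> Kappa
  ancestors of Kappa: {Gamma, Mu, Kappa}
Common ancestors: {Gamma, Mu}
Walk up from Kappa: Kappa (not in ancestors of Lambda), Mu (in ancestors of Lambda), Gamma (in ancestors of Lambda)
Deepest common ancestor (LCA) = Mu

Answer: Mu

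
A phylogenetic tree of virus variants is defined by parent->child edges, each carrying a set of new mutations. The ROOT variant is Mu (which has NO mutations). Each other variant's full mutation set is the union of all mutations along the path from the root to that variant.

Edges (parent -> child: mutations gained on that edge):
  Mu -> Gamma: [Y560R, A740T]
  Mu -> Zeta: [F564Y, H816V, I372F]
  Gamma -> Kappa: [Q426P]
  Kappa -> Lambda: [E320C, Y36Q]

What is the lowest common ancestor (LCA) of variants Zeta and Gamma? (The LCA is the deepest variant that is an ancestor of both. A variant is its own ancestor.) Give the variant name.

Path from root to Zeta: Mu -> Zeta
  ancestors of Zeta: {Mu, Zeta}
Path from root to Gamma: Mu -> Gamma
  ancestors of Gamma: {Mu, Gamma}
Common ancestors: {Mu}
Walk up from Gamma: Gamma (not in ancestors of Zeta), Mu (in ancestors of Zeta)
Deepest common ancestor (LCA) = Mu

Answer: Mu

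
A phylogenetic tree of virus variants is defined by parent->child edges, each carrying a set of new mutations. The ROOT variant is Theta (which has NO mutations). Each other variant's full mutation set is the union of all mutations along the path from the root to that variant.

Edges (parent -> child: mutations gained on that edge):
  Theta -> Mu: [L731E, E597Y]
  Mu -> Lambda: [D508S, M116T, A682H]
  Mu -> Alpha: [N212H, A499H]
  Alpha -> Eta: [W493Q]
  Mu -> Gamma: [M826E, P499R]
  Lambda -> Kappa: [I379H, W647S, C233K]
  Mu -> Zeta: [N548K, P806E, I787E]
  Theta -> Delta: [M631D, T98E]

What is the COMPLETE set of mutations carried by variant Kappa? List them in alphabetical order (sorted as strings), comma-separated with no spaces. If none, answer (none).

Answer: A682H,C233K,D508S,E597Y,I379H,L731E,M116T,W647S

Derivation:
At Theta: gained [] -> total []
At Mu: gained ['L731E', 'E597Y'] -> total ['E597Y', 'L731E']
At Lambda: gained ['D508S', 'M116T', 'A682H'] -> total ['A682H', 'D508S', 'E597Y', 'L731E', 'M116T']
At Kappa: gained ['I379H', 'W647S', 'C233K'] -> total ['A682H', 'C233K', 'D508S', 'E597Y', 'I379H', 'L731E', 'M116T', 'W647S']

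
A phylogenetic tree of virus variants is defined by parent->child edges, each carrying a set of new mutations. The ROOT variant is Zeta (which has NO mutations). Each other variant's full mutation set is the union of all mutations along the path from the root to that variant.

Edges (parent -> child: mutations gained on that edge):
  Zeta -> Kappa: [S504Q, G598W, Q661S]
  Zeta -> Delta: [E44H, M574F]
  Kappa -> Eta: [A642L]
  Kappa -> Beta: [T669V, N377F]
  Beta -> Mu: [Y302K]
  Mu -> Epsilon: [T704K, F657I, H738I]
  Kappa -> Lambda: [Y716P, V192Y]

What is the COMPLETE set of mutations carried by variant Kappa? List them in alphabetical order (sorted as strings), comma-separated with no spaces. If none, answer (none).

Answer: G598W,Q661S,S504Q

Derivation:
At Zeta: gained [] -> total []
At Kappa: gained ['S504Q', 'G598W', 'Q661S'] -> total ['G598W', 'Q661S', 'S504Q']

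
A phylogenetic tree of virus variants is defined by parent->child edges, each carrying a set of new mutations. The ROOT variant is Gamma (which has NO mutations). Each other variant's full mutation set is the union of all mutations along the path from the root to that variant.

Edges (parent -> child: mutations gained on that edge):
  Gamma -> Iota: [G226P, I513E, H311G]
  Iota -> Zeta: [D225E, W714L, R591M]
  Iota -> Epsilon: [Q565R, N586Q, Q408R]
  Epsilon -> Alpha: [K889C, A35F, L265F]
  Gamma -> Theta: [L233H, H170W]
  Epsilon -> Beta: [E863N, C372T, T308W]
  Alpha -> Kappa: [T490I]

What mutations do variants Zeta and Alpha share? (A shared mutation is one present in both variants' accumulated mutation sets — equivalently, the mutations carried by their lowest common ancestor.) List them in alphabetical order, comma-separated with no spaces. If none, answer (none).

Answer: G226P,H311G,I513E

Derivation:
Accumulating mutations along path to Zeta:
  At Gamma: gained [] -> total []
  At Iota: gained ['G226P', 'I513E', 'H311G'] -> total ['G226P', 'H311G', 'I513E']
  At Zeta: gained ['D225E', 'W714L', 'R591M'] -> total ['D225E', 'G226P', 'H311G', 'I513E', 'R591M', 'W714L']
Mutations(Zeta) = ['D225E', 'G226P', 'H311G', 'I513E', 'R591M', 'W714L']
Accumulating mutations along path to Alpha:
  At Gamma: gained [] -> total []
  At Iota: gained ['G226P', 'I513E', 'H311G'] -> total ['G226P', 'H311G', 'I513E']
  At Epsilon: gained ['Q565R', 'N586Q', 'Q408R'] -> total ['G226P', 'H311G', 'I513E', 'N586Q', 'Q408R', 'Q565R']
  At Alpha: gained ['K889C', 'A35F', 'L265F'] -> total ['A35F', 'G226P', 'H311G', 'I513E', 'K889C', 'L265F', 'N586Q', 'Q408R', 'Q565R']
Mutations(Alpha) = ['A35F', 'G226P', 'H311G', 'I513E', 'K889C', 'L265F', 'N586Q', 'Q408R', 'Q565R']
Intersection: ['D225E', 'G226P', 'H311G', 'I513E', 'R591M', 'W714L'] ∩ ['A35F', 'G226P', 'H311G', 'I513E', 'K889C', 'L265F', 'N586Q', 'Q408R', 'Q565R'] = ['G226P', 'H311G', 'I513E']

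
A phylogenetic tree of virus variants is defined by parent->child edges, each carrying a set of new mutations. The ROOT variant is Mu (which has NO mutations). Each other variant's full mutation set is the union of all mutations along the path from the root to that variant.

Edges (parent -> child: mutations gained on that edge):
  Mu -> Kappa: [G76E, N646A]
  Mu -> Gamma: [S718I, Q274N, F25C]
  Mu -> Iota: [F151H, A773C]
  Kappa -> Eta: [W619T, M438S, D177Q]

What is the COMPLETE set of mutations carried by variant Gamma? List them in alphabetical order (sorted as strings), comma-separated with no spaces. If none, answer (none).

Answer: F25C,Q274N,S718I

Derivation:
At Mu: gained [] -> total []
At Gamma: gained ['S718I', 'Q274N', 'F25C'] -> total ['F25C', 'Q274N', 'S718I']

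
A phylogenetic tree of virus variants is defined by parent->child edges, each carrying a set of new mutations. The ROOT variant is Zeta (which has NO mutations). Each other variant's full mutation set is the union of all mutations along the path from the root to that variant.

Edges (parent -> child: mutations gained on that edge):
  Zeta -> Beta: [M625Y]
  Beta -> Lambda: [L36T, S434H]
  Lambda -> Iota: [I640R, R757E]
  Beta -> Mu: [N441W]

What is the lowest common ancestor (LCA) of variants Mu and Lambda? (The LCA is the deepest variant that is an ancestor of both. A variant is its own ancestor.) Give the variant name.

Answer: Beta

Derivation:
Path from root to Mu: Zeta -> Beta -> Mu
  ancestors of Mu: {Zeta, Beta, Mu}
Path from root to Lambda: Zeta -> Beta -> Lambda
  ancestors of Lambda: {Zeta, Beta, Lambda}
Common ancestors: {Zeta, Beta}
Walk up from Lambda: Lambda (not in ancestors of Mu), Beta (in ancestors of Mu), Zeta (in ancestors of Mu)
Deepest common ancestor (LCA) = Beta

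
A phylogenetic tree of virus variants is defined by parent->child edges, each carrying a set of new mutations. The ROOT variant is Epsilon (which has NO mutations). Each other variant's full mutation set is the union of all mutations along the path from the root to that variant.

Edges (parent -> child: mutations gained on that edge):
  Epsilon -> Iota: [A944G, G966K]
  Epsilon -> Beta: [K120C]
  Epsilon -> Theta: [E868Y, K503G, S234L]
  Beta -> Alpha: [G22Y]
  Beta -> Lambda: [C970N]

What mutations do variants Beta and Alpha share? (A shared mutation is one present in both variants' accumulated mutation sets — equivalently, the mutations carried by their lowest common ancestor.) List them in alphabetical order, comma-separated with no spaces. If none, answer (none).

Answer: K120C

Derivation:
Accumulating mutations along path to Beta:
  At Epsilon: gained [] -> total []
  At Beta: gained ['K120C'] -> total ['K120C']
Mutations(Beta) = ['K120C']
Accumulating mutations along path to Alpha:
  At Epsilon: gained [] -> total []
  At Beta: gained ['K120C'] -> total ['K120C']
  At Alpha: gained ['G22Y'] -> total ['G22Y', 'K120C']
Mutations(Alpha) = ['G22Y', 'K120C']
Intersection: ['K120C'] ∩ ['G22Y', 'K120C'] = ['K120C']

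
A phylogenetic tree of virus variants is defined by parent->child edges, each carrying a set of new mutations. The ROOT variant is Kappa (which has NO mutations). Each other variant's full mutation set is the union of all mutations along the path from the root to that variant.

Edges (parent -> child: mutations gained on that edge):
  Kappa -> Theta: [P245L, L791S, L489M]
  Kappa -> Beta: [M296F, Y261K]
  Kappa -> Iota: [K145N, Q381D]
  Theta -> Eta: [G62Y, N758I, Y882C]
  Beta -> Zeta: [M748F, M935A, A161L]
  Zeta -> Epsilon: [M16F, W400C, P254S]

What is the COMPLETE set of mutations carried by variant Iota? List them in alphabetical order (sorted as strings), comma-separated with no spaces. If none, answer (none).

At Kappa: gained [] -> total []
At Iota: gained ['K145N', 'Q381D'] -> total ['K145N', 'Q381D']

Answer: K145N,Q381D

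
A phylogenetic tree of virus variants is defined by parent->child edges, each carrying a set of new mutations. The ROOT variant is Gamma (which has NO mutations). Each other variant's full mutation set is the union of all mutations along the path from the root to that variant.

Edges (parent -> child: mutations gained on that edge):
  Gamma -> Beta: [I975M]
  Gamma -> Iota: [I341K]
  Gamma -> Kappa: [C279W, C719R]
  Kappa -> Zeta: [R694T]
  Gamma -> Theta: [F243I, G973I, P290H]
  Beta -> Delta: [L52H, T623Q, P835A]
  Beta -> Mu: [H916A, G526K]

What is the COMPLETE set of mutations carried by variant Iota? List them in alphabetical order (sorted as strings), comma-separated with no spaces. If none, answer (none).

Answer: I341K

Derivation:
At Gamma: gained [] -> total []
At Iota: gained ['I341K'] -> total ['I341K']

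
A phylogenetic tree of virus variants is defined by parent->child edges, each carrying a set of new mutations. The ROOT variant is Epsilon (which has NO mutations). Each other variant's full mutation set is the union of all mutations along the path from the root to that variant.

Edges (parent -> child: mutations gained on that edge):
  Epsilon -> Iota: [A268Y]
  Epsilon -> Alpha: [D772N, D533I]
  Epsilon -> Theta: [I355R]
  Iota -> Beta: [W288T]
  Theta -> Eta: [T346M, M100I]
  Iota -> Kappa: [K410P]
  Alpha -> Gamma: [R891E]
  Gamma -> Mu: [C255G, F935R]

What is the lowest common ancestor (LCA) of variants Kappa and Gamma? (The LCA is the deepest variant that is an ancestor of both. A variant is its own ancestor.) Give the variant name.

Path from root to Kappa: Epsilon -> Iota -> Kappa
  ancestors of Kappa: {Epsilon, Iota, Kappa}
Path from root to Gamma: Epsilon -> Alpha -> Gamma
  ancestors of Gamma: {Epsilon, Alpha, Gamma}
Common ancestors: {Epsilon}
Walk up from Gamma: Gamma (not in ancestors of Kappa), Alpha (not in ancestors of Kappa), Epsilon (in ancestors of Kappa)
Deepest common ancestor (LCA) = Epsilon

Answer: Epsilon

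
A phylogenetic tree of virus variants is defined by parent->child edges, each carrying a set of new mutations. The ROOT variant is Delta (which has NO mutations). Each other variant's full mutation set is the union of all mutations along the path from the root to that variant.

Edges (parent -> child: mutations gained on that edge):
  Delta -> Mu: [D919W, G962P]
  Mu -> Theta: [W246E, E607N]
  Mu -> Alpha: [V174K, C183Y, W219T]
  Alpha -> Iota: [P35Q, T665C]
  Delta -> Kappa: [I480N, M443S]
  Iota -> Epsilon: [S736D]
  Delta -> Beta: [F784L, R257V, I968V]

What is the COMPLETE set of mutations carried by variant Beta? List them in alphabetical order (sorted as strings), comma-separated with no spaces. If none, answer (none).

Answer: F784L,I968V,R257V

Derivation:
At Delta: gained [] -> total []
At Beta: gained ['F784L', 'R257V', 'I968V'] -> total ['F784L', 'I968V', 'R257V']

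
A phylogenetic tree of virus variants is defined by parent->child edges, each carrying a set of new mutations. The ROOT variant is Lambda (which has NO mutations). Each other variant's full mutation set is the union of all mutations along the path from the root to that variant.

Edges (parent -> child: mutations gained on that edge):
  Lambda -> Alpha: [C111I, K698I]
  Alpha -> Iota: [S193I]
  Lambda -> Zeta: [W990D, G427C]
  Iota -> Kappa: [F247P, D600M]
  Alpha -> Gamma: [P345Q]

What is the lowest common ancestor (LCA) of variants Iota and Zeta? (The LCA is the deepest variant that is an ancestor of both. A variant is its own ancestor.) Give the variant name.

Answer: Lambda

Derivation:
Path from root to Iota: Lambda -> Alpha -> Iota
  ancestors of Iota: {Lambda, Alpha, Iota}
Path from root to Zeta: Lambda -> Zeta
  ancestors of Zeta: {Lambda, Zeta}
Common ancestors: {Lambda}
Walk up from Zeta: Zeta (not in ancestors of Iota), Lambda (in ancestors of Iota)
Deepest common ancestor (LCA) = Lambda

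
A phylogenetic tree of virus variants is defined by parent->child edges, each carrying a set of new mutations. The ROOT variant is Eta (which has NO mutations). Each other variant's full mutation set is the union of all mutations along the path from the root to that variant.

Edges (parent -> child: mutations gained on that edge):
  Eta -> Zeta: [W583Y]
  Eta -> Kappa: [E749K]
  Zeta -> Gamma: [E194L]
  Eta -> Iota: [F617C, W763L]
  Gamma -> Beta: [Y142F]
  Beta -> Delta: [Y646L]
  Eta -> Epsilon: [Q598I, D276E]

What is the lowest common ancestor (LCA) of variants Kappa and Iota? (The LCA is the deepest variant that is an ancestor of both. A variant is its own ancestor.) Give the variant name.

Path from root to Kappa: Eta -> Kappa
  ancestors of Kappa: {Eta, Kappa}
Path from root to Iota: Eta -> Iota
  ancestors of Iota: {Eta, Iota}
Common ancestors: {Eta}
Walk up from Iota: Iota (not in ancestors of Kappa), Eta (in ancestors of Kappa)
Deepest common ancestor (LCA) = Eta

Answer: Eta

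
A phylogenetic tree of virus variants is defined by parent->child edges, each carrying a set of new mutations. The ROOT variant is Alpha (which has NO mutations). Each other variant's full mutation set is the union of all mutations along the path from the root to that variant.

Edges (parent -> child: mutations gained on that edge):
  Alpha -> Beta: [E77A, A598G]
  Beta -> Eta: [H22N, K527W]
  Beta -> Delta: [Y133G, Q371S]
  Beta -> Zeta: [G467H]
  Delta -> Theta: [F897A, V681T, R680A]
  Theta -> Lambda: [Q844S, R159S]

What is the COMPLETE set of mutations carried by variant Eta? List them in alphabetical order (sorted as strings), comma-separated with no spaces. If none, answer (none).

Answer: A598G,E77A,H22N,K527W

Derivation:
At Alpha: gained [] -> total []
At Beta: gained ['E77A', 'A598G'] -> total ['A598G', 'E77A']
At Eta: gained ['H22N', 'K527W'] -> total ['A598G', 'E77A', 'H22N', 'K527W']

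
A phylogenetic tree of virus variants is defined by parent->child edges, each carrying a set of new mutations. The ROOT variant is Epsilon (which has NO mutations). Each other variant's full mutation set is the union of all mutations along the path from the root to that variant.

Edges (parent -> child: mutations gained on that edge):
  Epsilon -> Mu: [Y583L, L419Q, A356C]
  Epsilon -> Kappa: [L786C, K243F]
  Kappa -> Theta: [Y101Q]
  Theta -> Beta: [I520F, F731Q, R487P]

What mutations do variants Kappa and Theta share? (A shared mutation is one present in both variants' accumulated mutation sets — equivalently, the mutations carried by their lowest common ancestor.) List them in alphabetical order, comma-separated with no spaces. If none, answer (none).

Accumulating mutations along path to Kappa:
  At Epsilon: gained [] -> total []
  At Kappa: gained ['L786C', 'K243F'] -> total ['K243F', 'L786C']
Mutations(Kappa) = ['K243F', 'L786C']
Accumulating mutations along path to Theta:
  At Epsilon: gained [] -> total []
  At Kappa: gained ['L786C', 'K243F'] -> total ['K243F', 'L786C']
  At Theta: gained ['Y101Q'] -> total ['K243F', 'L786C', 'Y101Q']
Mutations(Theta) = ['K243F', 'L786C', 'Y101Q']
Intersection: ['K243F', 'L786C'] ∩ ['K243F', 'L786C', 'Y101Q'] = ['K243F', 'L786C']

Answer: K243F,L786C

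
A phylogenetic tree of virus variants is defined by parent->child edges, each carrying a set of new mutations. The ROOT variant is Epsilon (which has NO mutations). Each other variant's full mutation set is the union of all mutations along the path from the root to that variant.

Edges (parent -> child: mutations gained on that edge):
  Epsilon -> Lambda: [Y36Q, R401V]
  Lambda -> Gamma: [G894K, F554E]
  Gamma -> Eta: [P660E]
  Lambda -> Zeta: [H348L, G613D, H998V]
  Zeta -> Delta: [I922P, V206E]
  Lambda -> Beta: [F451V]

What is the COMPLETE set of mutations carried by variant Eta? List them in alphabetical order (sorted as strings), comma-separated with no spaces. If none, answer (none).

At Epsilon: gained [] -> total []
At Lambda: gained ['Y36Q', 'R401V'] -> total ['R401V', 'Y36Q']
At Gamma: gained ['G894K', 'F554E'] -> total ['F554E', 'G894K', 'R401V', 'Y36Q']
At Eta: gained ['P660E'] -> total ['F554E', 'G894K', 'P660E', 'R401V', 'Y36Q']

Answer: F554E,G894K,P660E,R401V,Y36Q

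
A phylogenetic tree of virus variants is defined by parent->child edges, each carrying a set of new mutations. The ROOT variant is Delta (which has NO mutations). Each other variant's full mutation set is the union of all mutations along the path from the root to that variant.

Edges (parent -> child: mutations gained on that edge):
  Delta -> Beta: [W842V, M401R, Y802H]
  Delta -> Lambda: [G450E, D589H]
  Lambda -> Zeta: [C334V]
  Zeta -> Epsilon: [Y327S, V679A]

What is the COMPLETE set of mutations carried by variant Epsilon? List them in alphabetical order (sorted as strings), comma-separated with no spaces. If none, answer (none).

At Delta: gained [] -> total []
At Lambda: gained ['G450E', 'D589H'] -> total ['D589H', 'G450E']
At Zeta: gained ['C334V'] -> total ['C334V', 'D589H', 'G450E']
At Epsilon: gained ['Y327S', 'V679A'] -> total ['C334V', 'D589H', 'G450E', 'V679A', 'Y327S']

Answer: C334V,D589H,G450E,V679A,Y327S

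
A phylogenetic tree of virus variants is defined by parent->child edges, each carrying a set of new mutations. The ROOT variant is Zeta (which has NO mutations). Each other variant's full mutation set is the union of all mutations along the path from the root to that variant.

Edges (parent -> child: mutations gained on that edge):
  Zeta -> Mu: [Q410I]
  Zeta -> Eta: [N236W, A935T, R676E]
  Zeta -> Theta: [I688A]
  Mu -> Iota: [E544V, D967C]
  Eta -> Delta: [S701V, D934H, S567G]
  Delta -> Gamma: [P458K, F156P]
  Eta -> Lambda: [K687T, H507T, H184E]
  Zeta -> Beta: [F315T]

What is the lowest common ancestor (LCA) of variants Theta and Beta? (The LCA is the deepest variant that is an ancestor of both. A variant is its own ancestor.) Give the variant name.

Path from root to Theta: Zeta -> Theta
  ancestors of Theta: {Zeta, Theta}
Path from root to Beta: Zeta -> Beta
  ancestors of Beta: {Zeta, Beta}
Common ancestors: {Zeta}
Walk up from Beta: Beta (not in ancestors of Theta), Zeta (in ancestors of Theta)
Deepest common ancestor (LCA) = Zeta

Answer: Zeta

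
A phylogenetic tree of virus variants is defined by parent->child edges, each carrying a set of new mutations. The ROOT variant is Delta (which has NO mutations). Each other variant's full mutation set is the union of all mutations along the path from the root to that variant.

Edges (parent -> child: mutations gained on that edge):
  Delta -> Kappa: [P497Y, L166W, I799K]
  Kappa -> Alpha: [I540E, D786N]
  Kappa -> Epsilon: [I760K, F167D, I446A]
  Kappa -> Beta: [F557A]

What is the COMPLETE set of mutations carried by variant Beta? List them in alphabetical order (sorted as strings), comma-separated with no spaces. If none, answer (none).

Answer: F557A,I799K,L166W,P497Y

Derivation:
At Delta: gained [] -> total []
At Kappa: gained ['P497Y', 'L166W', 'I799K'] -> total ['I799K', 'L166W', 'P497Y']
At Beta: gained ['F557A'] -> total ['F557A', 'I799K', 'L166W', 'P497Y']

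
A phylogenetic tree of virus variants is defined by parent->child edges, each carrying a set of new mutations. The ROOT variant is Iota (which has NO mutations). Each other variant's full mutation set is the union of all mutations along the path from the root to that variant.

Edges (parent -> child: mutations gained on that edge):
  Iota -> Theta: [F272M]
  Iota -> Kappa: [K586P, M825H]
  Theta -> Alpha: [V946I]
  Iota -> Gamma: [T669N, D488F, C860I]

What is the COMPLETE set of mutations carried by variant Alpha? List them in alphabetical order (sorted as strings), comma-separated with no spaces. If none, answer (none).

At Iota: gained [] -> total []
At Theta: gained ['F272M'] -> total ['F272M']
At Alpha: gained ['V946I'] -> total ['F272M', 'V946I']

Answer: F272M,V946I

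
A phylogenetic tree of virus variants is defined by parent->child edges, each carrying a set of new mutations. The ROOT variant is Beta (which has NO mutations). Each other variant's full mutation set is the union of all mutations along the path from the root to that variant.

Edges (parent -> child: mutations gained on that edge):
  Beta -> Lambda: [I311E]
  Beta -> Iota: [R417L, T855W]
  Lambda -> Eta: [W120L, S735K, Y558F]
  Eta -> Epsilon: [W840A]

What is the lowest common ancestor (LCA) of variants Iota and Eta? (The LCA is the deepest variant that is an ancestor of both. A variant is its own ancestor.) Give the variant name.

Path from root to Iota: Beta -> Iota
  ancestors of Iota: {Beta, Iota}
Path from root to Eta: Beta -> Lambda -> Eta
  ancestors of Eta: {Beta, Lambda, Eta}
Common ancestors: {Beta}
Walk up from Eta: Eta (not in ancestors of Iota), Lambda (not in ancestors of Iota), Beta (in ancestors of Iota)
Deepest common ancestor (LCA) = Beta

Answer: Beta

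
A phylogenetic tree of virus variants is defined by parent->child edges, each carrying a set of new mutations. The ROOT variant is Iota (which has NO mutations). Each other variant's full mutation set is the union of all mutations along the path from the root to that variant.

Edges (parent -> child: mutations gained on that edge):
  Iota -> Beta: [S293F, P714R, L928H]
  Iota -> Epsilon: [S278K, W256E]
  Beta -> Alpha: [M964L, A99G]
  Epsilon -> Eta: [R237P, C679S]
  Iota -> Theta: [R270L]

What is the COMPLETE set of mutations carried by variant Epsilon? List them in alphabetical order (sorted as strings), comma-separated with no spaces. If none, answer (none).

At Iota: gained [] -> total []
At Epsilon: gained ['S278K', 'W256E'] -> total ['S278K', 'W256E']

Answer: S278K,W256E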